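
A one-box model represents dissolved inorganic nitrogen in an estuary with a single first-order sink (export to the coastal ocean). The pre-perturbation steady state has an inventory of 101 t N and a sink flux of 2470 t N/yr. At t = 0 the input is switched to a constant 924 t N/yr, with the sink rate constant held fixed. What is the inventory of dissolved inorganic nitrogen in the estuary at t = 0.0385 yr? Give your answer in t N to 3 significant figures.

Residence time τ = M₀/F₀ = 0.04089 yr. The eventual steady state is M_∞ = M₀·(F₁/F₀) = 101 × 924/2470 = 37.783 t N.
The anomaly ΔM(t) = M(t) − M_∞ decays as ΔM₀·e^(−t/τ) with ΔM₀ = 101 − 37.783 = 63.22 t N.
At t = 0.0385 yr, e^(−t/τ) = e^(−0.9415) = 0.3900, so ΔM = 24.66 t N and M = 37.783 + 24.66 = 62.439 t N.

62.4 t N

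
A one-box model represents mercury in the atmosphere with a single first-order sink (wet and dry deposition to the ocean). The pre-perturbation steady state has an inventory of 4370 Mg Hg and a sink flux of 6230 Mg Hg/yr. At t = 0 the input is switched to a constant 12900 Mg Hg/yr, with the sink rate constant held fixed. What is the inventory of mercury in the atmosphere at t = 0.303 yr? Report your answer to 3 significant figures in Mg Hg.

τ = M₀/F₀ = 4370/6230 = 0.7014 yr; rate constant k = 1/τ.
New steady state M_∞ = F₁/k = F₁·τ = 12900 × 0.7014 = 9048.6 Mg Hg.
M(t) = M_∞ + (M₀ − M_∞)·e^(−t/τ); t/τ = 0.303/0.7014 = 0.4320, so e^(−t/τ) = 0.6492.
M(t) = 9048.6 − 4679 × 0.6492 = 6011.1 Mg Hg.

6010 Mg Hg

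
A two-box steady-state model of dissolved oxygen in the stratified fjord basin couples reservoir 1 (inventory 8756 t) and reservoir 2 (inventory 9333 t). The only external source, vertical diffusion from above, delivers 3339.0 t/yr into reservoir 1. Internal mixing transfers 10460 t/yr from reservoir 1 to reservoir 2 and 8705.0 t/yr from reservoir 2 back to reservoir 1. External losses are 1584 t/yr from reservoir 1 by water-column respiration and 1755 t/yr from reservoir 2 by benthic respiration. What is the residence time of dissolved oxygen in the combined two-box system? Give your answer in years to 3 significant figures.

For the system as a whole, the A↔B exchange is internal and contributes nothing to the throughput; only the external sinks remove mass.
M_total = 8756 + 9333 = 18089 t.
ΣF_external_out = 1584 + 1755 = 3339.0 t/yr.
τ = M_total / ΣF_ext = 18089 / 3339.0 = 5.417 yr.

5.42 yr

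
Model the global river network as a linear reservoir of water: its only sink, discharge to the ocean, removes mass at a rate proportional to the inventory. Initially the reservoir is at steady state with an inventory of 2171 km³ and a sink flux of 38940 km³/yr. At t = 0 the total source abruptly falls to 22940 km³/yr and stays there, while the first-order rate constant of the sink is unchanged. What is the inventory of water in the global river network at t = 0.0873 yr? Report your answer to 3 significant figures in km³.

1470 km³

The sink rate constant is k = F₀/M₀ = 38940/2171 = 17.94 yr⁻¹.
Solving dM/dt = F₁ − kM with M(0) = M₀ gives M(t) = F₁/k + (M₀ − F₁/k)·e^(−kt).
F₁/k = 22940/17.94 = 1279.0 km³; kt = 17.94 × 0.0873 = 1.566, e^(−kt) = 0.2089.
M(0.0873) = 1279.0 + (2171 − 1279.0) × 0.2089 = 1279.0 + 186.4 = 1465.3 km³.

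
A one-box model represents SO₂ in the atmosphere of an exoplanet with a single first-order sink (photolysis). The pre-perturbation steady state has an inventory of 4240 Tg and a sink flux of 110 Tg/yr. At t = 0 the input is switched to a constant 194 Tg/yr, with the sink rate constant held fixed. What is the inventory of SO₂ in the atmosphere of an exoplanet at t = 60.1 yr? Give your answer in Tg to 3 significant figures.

τ = M₀/F₀ = 4240/110 = 38.55 yr; rate constant k = 1/τ.
New steady state M_∞ = F₁/k = F₁·τ = 194 × 38.55 = 7477.8 Tg.
M(t) = M_∞ + (M₀ − M_∞)·e^(−t/τ); t/τ = 60.1/38.55 = 1.559, so e^(−t/τ) = 0.2103.
M(t) = 7477.8 − 3238 × 0.2103 = 6796.9 Tg.

6800 Tg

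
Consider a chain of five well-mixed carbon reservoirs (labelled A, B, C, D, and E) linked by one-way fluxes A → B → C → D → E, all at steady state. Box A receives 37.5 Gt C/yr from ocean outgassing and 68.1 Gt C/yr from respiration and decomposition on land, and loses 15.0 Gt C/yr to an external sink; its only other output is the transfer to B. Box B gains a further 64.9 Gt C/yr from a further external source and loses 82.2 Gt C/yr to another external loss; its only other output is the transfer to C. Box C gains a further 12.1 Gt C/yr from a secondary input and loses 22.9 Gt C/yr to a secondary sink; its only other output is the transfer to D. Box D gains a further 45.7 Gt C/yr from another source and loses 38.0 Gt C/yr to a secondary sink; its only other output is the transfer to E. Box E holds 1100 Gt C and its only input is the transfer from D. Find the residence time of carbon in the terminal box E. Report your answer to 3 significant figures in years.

Box A: F(A→B) = (37.5 + 68.1) − 15.0 = 90.600 Gt C/yr.
Box B: F(B→C) = (90.600 + 64.9) − 82.2 = 73.300 Gt C/yr.
Box C: F(C→D) = (73.300 + 12.1) − 22.9 = 62.500 Gt C/yr.
Box D: F(D→E) = (62.500 + 45.7) − 38.0 = 70.200 Gt C/yr.
Box E throughput = its input = 70.200 Gt C/yr; τ = 1100 / 70.200 = 15.67 yr.

15.7 yr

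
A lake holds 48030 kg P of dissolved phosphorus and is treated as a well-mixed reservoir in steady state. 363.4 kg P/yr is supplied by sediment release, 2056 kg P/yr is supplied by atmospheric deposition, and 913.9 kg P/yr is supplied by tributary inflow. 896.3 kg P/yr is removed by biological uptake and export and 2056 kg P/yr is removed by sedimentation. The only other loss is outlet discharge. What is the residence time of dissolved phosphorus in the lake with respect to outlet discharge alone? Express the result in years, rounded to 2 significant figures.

130 yr

At steady state ΣF_in = ΣF_out.
ΣF_in = 363.4 + 2056 + 913.9 = 3333.3 kg P/yr.
Outlet discharge flux = ΣF_in − (896.3 + 2056) = 3333.3 − 2952 = 381.0 kg P/yr.
τ = M / F = 48030 / 381.0 = 126.1 yr.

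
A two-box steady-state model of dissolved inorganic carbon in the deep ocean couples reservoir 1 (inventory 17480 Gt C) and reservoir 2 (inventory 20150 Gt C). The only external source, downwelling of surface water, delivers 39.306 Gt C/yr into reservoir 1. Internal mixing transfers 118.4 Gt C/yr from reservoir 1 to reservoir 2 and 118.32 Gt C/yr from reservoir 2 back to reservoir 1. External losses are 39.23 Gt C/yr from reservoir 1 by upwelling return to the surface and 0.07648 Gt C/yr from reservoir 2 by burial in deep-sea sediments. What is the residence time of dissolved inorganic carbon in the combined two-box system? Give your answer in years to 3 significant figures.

957 yr

Residence time in the combined system uses the total inventory and the total *external* removal — internal exchanges between the two boxes cancel.
M_total = 17480 + 20150 = 37630 Gt C.
ΣF_external_out = 39.23 + 0.07648 = 39.306 Gt C/yr.
τ = M_total / ΣF_ext = 37630 / 39.306 = 957.3 yr.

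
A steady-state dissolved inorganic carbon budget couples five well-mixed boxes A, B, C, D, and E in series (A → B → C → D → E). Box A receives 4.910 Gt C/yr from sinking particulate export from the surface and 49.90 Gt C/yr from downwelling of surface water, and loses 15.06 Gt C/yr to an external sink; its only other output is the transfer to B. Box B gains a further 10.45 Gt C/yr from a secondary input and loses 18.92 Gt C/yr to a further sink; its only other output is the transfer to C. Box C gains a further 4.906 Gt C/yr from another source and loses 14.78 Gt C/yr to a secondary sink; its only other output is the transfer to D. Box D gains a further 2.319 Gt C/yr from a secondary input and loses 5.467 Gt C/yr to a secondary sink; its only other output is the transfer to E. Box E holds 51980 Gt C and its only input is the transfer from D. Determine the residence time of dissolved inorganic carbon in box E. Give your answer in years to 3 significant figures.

Box A: F(A→B) = (4.910 + 49.90) − 15.06 = 39.750 Gt C/yr.
Box B: F(B→C) = (39.750 + 10.45) − 18.92 = 31.280 Gt C/yr.
Box C: F(C→D) = (31.280 + 4.906) − 14.78 = 21.406 Gt C/yr.
Box D: F(D→E) = (21.406 + 2.319) − 5.467 = 18.258 Gt C/yr.
Box E throughput = its input = 18.258 Gt C/yr; τ = 51980 / 18.258 = 2847 yr.

2850 yr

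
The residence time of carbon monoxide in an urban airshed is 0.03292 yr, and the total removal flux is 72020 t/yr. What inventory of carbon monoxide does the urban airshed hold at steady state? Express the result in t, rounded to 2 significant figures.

τ = M/F ⇒ M = τ × F = 0.03292 × 72020 = 2371 t.

2400 t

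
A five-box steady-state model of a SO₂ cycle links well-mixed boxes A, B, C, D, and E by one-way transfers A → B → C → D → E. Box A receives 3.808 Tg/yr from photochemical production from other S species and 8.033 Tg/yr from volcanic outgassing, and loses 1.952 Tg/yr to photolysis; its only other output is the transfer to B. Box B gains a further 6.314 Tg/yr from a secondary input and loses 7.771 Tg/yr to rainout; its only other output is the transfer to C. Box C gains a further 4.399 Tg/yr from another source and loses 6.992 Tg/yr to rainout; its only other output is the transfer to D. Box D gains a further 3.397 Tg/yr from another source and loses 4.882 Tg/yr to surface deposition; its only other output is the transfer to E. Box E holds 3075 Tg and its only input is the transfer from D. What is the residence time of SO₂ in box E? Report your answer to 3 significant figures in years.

Box A: F(A→B) = (3.808 + 8.033) − 1.952 = 9.8890 Tg/yr.
Box B: F(B→C) = (9.8890 + 6.314) − 7.771 = 8.4320 Tg/yr.
Box C: F(C→D) = (8.4320 + 4.399) − 6.992 = 5.8390 Tg/yr.
Box D: F(D→E) = (5.8390 + 3.397) − 4.882 = 4.3540 Tg/yr.
Box E throughput = its input = 4.3540 Tg/yr; τ = 3075 / 4.3540 = 706.2 yr.

706 yr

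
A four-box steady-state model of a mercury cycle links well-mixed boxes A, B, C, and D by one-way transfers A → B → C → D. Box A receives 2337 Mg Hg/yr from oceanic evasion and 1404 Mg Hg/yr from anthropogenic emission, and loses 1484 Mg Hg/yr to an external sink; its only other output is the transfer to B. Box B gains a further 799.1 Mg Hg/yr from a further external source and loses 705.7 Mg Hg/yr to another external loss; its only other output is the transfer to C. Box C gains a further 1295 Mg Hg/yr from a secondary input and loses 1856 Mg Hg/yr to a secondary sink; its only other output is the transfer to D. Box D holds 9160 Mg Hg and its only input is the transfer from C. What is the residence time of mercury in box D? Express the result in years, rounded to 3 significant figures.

5.12 yr

Box A: F(A→B) = (2337 + 1404) − 1484 = 2257.0 Mg Hg/yr.
Box B: F(B→C) = (2257.0 + 799.1) − 705.7 = 2350.4 Mg Hg/yr.
Box C: F(C→D) = (2350.4 + 1295) − 1856 = 1789.4 Mg Hg/yr.
Box D throughput = its input = 1789.4 Mg Hg/yr; τ = 9160 / 1789.4 = 5.119 yr.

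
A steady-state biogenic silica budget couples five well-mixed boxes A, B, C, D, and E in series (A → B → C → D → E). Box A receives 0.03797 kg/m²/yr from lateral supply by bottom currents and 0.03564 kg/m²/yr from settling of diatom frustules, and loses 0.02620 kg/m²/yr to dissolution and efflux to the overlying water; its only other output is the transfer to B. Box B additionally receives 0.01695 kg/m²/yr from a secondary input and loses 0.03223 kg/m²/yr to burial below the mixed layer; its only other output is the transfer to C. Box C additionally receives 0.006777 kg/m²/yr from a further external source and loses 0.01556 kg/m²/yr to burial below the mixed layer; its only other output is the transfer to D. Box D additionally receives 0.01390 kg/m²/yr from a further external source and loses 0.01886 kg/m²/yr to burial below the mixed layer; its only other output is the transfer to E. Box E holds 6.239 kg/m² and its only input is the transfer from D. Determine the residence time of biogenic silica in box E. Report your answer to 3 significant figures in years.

Box A: F(A→B) = (0.03797 + 0.03564) − 0.02620 = 0.047410 kg/m²/yr.
Box B: F(B→C) = (0.047410 + 0.01695) − 0.03223 = 0.032130 kg/m²/yr.
Box C: F(C→D) = (0.032130 + 0.006777) − 0.01556 = 0.023347 kg/m²/yr.
Box D: F(D→E) = (0.023347 + 0.01390) − 0.01886 = 0.018387 kg/m²/yr.
Box E throughput = its input = 0.018387 kg/m²/yr; τ = 6.239 / 0.018387 = 339.3 yr.

339 yr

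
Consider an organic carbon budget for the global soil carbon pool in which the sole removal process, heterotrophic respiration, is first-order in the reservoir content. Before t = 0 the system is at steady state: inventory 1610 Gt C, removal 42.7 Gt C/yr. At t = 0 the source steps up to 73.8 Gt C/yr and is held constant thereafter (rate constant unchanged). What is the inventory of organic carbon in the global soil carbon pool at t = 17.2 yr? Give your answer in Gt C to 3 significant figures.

Residence time τ = M₀/F₀ = 37.70 yr. The eventual steady state is M_∞ = M₀·(F₁/F₀) = 1610 × 73.8/42.7 = 2782.6 Gt C.
The anomaly ΔM(t) = M(t) − M_∞ decays as ΔM₀·e^(−t/τ) with ΔM₀ = 1610 − 2782.6 = −1173 Gt C.
At t = 17.2 yr, e^(−t/τ) = e^(−0.4562) = 0.6337, so ΔM = −743.1 Gt C and M = 2782.6 − 743.1 = 2039.5 Gt C.

2040 Gt C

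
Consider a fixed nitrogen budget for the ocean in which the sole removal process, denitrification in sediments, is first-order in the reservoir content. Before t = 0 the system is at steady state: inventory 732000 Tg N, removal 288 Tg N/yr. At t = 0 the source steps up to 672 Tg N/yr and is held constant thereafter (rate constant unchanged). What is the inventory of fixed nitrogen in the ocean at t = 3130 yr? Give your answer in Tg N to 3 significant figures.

1.42×10^6 Tg N

The sink rate constant is k = F₀/M₀ = 288/732000 = 0.0003934 yr⁻¹.
Solving dM/dt = F₁ − kM with M(0) = M₀ gives M(t) = F₁/k + (M₀ − F₁/k)·e^(−kt).
F₁/k = 672/0.0003934 = 1.7080×10^6 Tg N; kt = 0.0003934 × 3130 = 1.231, e^(−kt) = 0.2919.
M(3130) = 1.7080×10^6 + (732000 − 1.7080×10^6) × 0.2919 = 1.7080×10^6 − 284900 = 1.4231×10^6 Tg N.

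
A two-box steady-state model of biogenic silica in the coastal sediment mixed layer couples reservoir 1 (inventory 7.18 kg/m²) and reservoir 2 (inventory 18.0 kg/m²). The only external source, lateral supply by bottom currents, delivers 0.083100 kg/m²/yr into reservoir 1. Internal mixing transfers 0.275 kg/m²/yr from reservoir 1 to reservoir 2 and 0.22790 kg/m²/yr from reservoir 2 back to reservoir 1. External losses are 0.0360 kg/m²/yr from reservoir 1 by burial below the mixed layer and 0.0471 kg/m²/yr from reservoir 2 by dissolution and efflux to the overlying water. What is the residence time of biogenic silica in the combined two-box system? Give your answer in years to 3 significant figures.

Treat the two boxes together as one reservoir: the mixing fluxes between them are internal recycling, so τ = ΣM / Σ(external losses).
M_total = 7.18 + 18.0 = 25.180 kg/m².
ΣF_external_out = 0.0360 + 0.0471 = 0.083100 kg/m²/yr.
τ = M_total / ΣF_ext = 25.180 / 0.083100 = 303.0 yr.

303 yr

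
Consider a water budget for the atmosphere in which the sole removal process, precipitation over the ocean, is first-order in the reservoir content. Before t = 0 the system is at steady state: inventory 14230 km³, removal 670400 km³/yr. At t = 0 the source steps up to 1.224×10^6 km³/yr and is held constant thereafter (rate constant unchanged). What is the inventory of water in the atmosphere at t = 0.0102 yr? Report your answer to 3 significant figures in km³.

18700 km³

τ = M₀/F₀ = 14230/670400 = 0.02123 yr; rate constant k = 1/τ.
New steady state M_∞ = F₁/k = F₁·τ = 1.224×10^6 × 0.02123 = 25981 km³.
M(t) = M_∞ + (M₀ − M_∞)·e^(−t/τ); t/τ = 0.0102/0.02123 = 0.4805, so e^(−t/τ) = 0.6184.
M(t) = 25981 − 11750 × 0.6184 = 18714 km³.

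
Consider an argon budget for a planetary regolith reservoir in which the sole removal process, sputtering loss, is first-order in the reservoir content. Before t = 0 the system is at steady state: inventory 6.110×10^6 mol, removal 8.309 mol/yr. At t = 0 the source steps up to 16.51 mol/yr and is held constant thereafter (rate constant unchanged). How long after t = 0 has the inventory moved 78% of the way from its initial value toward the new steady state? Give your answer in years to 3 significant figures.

1.11×10^6 yr

τ = M₀/F₀ = 6.110×10^6/8.309 = 735300 yr.
The remaining gap fraction is e^(−t/τ); 78% covered ⇒ e^(−t/τ) = 0.220.
t = −τ ln(0.220) = 735300 × 1.514 = 1.113×10^6 yr.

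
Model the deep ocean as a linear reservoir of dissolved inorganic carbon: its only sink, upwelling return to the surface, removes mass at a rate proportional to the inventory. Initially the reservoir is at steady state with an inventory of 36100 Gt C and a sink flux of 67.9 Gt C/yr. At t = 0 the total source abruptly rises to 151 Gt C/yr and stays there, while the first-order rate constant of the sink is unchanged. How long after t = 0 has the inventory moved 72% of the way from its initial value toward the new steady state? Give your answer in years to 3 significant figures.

τ = M₀/F₀ = 36100/67.9 = 531.7 yr.
The remaining gap fraction is e^(−t/τ); 72% covered ⇒ e^(−t/τ) = 0.280.
t = −τ ln(0.280) = 531.7 × 1.273 = 676.8 yr.

677 yr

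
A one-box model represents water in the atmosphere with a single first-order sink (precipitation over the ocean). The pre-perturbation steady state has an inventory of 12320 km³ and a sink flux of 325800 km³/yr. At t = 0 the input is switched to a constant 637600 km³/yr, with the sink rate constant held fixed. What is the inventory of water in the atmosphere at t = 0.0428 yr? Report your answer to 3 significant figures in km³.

τ = M₀/F₀ = 12320/325800 = 0.03781 yr; rate constant k = 1/τ.
New steady state M_∞ = F₁/k = F₁·τ = 637600 × 0.03781 = 24111 km³.
M(t) = M_∞ + (M₀ − M_∞)·e^(−t/τ); t/τ = 0.0428/0.03781 = 1.132, so e^(−t/τ) = 0.3224.
M(t) = 24111 − 11790 × 0.3224 = 20309 km³.

20300 km³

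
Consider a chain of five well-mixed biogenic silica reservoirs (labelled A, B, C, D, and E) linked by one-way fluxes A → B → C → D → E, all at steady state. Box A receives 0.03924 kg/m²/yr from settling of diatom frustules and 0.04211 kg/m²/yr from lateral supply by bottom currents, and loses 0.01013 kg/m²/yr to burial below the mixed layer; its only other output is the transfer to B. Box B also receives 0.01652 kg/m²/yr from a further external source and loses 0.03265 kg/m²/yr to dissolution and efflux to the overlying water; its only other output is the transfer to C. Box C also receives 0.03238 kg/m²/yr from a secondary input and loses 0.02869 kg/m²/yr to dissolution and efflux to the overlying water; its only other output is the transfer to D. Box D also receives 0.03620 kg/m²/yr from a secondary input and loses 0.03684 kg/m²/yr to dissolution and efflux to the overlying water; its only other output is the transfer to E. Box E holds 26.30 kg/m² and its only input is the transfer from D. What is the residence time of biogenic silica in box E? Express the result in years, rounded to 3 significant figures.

452 yr

Box A: F(A→B) = (0.03924 + 0.04211) − 0.01013 = 0.071220 kg/m²/yr.
Box B: F(B→C) = (0.071220 + 0.01652) − 0.03265 = 0.055090 kg/m²/yr.
Box C: F(C→D) = (0.055090 + 0.03238) − 0.02869 = 0.058780 kg/m²/yr.
Box D: F(D→E) = (0.058780 + 0.03620) − 0.03684 = 0.058140 kg/m²/yr.
Box E throughput = its input = 0.058140 kg/m²/yr; τ = 26.30 / 0.058140 = 452.4 yr.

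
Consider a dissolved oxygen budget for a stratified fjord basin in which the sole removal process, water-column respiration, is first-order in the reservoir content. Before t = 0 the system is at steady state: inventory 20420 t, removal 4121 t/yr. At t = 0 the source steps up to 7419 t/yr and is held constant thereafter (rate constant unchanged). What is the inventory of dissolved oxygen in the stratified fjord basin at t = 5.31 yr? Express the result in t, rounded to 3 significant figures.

Residence time τ = M₀/F₀ = 4.955 yr. The eventual steady state is M_∞ = M₀·(F₁/F₀) = 20420 × 7419/4121 = 36762 t.
The anomaly ΔM(t) = M(t) − M_∞ decays as ΔM₀·e^(−t/τ) with ΔM₀ = 20420 − 36762 = −16340 t.
At t = 5.31 yr, e^(−t/τ) = e^(−1.072) = 0.3425, so ΔM = −5596 t and M = 36762 − 5596 = 31166 t.

31200 t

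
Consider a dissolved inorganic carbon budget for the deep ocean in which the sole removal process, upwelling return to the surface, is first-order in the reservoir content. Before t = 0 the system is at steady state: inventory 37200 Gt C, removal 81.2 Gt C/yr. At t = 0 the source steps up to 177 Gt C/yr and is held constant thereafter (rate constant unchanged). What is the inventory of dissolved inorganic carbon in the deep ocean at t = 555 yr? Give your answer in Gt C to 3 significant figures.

68000 Gt C

The sink rate constant is k = F₀/M₀ = 81.2/37200 = 0.002183 yr⁻¹.
Solving dM/dt = F₁ − kM with M(0) = M₀ gives M(t) = F₁/k + (M₀ − F₁/k)·e^(−kt).
F₁/k = 177/0.002183 = 81089 Gt C; kt = 0.002183 × 555 = 1.211, e^(−kt) = 0.2978.
M(555) = 81089 + (37200 − 81089) × 0.2978 = 81089 − 13070 = 68020 Gt C.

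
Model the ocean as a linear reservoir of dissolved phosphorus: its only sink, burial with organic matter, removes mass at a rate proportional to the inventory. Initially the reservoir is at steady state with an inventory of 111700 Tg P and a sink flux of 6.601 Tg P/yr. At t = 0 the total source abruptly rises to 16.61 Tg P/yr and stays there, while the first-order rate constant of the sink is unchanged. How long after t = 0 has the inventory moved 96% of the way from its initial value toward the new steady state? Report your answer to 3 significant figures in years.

τ = M₀/F₀ = 111700/6.601 = 16920 yr.
The remaining gap fraction is e^(−t/τ); 96% covered ⇒ e^(−t/τ) = 0.0400.
t = −τ ln(0.0400) = 16920 × 3.219 = 54470 yr.

54500 yr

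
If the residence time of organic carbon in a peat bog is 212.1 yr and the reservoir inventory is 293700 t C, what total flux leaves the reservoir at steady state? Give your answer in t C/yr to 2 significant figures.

F = M / τ = 293700 / 212.1 = 1385 t C/yr.

1400 t C/yr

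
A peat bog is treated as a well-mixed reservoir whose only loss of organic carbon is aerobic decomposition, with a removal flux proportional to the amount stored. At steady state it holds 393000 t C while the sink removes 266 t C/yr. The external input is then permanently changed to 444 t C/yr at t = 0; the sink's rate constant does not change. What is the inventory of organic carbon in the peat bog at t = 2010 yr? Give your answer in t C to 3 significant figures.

589000 t C

The sink rate constant is k = F₀/M₀ = 266/393000 = 0.0006768 yr⁻¹.
Solving dM/dt = F₁ − kM with M(0) = M₀ gives M(t) = F₁/k + (M₀ − F₁/k)·e^(−kt).
F₁/k = 444/0.0006768 = 655980 t C; kt = 0.0006768 × 2010 = 1.360, e^(−kt) = 0.2565.
M(2010) = 655980 + (393000 − 655980) × 0.2565 = 655980 − 67470 = 588520 t C.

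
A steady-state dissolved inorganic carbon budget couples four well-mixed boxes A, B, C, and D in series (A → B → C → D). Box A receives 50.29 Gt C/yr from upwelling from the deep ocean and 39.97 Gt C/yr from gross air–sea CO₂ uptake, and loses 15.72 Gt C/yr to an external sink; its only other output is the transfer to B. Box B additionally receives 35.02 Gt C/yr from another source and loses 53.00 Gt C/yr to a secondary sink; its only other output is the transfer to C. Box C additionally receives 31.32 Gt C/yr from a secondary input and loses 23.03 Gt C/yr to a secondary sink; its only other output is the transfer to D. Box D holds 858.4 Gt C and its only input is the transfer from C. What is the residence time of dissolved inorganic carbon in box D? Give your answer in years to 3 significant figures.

Box A: F(A→B) = (50.29 + 39.97) − 15.72 = 74.540 Gt C/yr.
Box B: F(B→C) = (74.540 + 35.02) − 53.00 = 56.560 Gt C/yr.
Box C: F(C→D) = (56.560 + 31.32) − 23.03 = 64.850 Gt C/yr.
Box D throughput = its input = 64.850 Gt C/yr; τ = 858.4 / 64.850 = 13.24 yr.

13.2 yr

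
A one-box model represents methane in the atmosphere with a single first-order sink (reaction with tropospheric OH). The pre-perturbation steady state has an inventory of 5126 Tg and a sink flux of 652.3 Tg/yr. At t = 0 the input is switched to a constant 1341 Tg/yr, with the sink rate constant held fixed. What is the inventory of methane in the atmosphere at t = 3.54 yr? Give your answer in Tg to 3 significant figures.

7090 Tg

Residence time τ = M₀/F₀ = 7.858 yr. The eventual steady state is M_∞ = M₀·(F₁/F₀) = 5126 × 1341/652.3 = 10538 Tg.
The anomaly ΔM(t) = M(t) − M_∞ decays as ΔM₀·e^(−t/τ) with ΔM₀ = 5126 − 10538 = −5412 Tg.
At t = 3.54 yr, e^(−t/τ) = e^(−0.4505) = 0.6373, so ΔM = −3449 Tg and M = 10538 − 3449 = 7088.8 Tg.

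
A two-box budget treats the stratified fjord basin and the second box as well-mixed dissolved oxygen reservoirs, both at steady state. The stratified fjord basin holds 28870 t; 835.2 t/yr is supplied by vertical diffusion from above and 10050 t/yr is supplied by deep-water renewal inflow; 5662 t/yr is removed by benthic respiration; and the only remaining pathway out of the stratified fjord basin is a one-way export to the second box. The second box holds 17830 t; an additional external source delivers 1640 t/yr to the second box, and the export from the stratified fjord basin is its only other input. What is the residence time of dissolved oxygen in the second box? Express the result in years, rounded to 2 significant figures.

2.6 yr

Balance the stratified fjord basin: ΣF_in = 835.2 + 10050 = 10885 t/yr.
Export to the second box = ΣF_in − (5662) = 5223.2 t/yr.
Total input to the second box = 5223.2 + 1640 = 6863.2 t/yr; at steady state this equals its total output.
τ = M / F = 17830 / 6863.2 = 2.598 yr.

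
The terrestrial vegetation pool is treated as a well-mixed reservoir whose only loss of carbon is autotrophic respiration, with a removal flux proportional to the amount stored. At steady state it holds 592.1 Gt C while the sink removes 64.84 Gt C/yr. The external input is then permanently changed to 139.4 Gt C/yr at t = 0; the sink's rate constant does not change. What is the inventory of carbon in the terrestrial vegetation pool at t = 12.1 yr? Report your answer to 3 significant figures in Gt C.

τ = M₀/F₀ = 592.1/64.84 = 9.132 yr; rate constant k = 1/τ.
New steady state M_∞ = F₁/k = F₁·τ = 139.4 × 9.132 = 1273.0 Gt C.
M(t) = M_∞ + (M₀ − M_∞)·e^(−t/τ); t/τ = 12.1/9.132 = 1.325, so e^(−t/τ) = 0.2658.
M(t) = 1273.0 − 680.9 × 0.2658 = 1092.0 Gt C.

1090 Gt C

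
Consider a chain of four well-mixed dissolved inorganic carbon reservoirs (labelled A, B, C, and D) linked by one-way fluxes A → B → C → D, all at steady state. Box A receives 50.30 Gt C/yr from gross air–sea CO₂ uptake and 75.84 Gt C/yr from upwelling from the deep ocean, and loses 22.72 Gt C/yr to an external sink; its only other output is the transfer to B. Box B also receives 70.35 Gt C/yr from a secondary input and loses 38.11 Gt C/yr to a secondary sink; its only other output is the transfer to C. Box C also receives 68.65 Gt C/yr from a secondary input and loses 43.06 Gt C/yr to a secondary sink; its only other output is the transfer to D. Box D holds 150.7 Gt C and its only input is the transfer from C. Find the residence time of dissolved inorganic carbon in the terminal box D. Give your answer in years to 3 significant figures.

Box A: F(A→B) = (50.30 + 75.84) − 22.72 = 103.42 Gt C/yr.
Box B: F(B→C) = (103.42 + 70.35) − 38.11 = 135.66 Gt C/yr.
Box C: F(C→D) = (135.66 + 68.65) − 43.06 = 161.25 Gt C/yr.
Box D throughput = its input = 161.25 Gt C/yr; τ = 150.7 / 161.25 = 0.9346 yr.

0.935 yr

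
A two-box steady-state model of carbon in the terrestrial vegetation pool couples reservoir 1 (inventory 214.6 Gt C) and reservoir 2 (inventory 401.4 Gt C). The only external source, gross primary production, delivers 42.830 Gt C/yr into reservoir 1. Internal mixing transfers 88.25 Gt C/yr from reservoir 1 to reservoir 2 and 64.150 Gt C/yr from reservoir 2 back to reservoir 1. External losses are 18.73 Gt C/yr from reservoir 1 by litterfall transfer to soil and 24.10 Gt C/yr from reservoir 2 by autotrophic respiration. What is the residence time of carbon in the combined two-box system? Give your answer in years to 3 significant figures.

14.4 yr

For the system as a whole, the A↔B exchange is internal and contributes nothing to the throughput; only the external sinks remove mass.
M_total = 214.6 + 401.4 = 616.00 Gt C.
ΣF_external_out = 18.73 + 24.10 = 42.830 Gt C/yr.
τ = M_total / ΣF_ext = 616.00 / 42.830 = 14.38 yr.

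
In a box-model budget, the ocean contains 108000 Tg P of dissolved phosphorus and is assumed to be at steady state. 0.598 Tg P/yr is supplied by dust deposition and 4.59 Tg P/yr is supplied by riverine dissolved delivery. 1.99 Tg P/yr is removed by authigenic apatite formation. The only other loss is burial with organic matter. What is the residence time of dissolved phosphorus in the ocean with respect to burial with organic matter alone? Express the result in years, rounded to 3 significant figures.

33800 yr

At steady state ΣF_in = ΣF_out.
ΣF_in = 0.598 + 4.59 = 5.1880 Tg P/yr.
Burial with organic matter flux = ΣF_in − (1.99) = 5.1880 − 1.990 = 3.198 Tg P/yr.
τ = M / F = 108000 / 3.198 = 33770 yr.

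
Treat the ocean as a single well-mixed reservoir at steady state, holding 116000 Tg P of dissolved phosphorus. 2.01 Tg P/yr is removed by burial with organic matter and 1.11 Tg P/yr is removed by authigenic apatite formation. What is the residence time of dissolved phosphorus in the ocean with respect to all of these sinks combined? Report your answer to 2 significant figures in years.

Total removal flux = 2.01 + 1.11 = 3.1200 Tg P/yr.
τ = M / ΣF_out = 116000 / 3.1200 = 37180 yr.

37000 yr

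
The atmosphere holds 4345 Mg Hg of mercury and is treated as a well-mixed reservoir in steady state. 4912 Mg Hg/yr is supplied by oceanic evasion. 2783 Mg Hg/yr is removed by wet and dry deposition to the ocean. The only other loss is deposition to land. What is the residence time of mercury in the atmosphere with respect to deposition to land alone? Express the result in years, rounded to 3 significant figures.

2.04 yr

At steady state ΣF_in = ΣF_out.
ΣF_in = 4912.0 Mg Hg/yr.
Deposition to land flux = ΣF_in − (2783) = 4912.0 − 2783 = 2129 Mg Hg/yr.
τ = M / F = 4345 / 2129 = 2.041 yr.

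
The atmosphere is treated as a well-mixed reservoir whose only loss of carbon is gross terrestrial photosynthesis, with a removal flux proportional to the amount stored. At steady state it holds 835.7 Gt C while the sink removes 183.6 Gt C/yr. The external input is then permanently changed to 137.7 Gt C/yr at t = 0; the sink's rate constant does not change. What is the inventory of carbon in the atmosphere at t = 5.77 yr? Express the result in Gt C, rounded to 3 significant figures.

686 Gt C

Residence time τ = M₀/F₀ = 4.552 yr. The eventual steady state is M_∞ = M₀·(F₁/F₀) = 835.7 × 137.7/183.6 = 626.77 Gt C.
The anomaly ΔM(t) = M(t) − M_∞ decays as ΔM₀·e^(−t/τ) with ΔM₀ = 835.7 − 626.77 = 208.9 Gt C.
At t = 5.77 yr, e^(−t/τ) = e^(−1.268) = 0.2815, so ΔM = 58.81 Gt C and M = 626.77 + 58.81 = 685.59 Gt C.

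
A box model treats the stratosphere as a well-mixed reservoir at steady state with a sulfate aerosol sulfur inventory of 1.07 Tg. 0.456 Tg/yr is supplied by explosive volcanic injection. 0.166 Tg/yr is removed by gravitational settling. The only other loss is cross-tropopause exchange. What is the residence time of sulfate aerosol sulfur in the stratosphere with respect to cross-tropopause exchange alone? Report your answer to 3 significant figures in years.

3.69 yr

At steady state ΣF_in = ΣF_out.
ΣF_in = 0.45600 Tg/yr.
Cross-tropopause exchange flux = ΣF_in − (0.166) = 0.45600 − 0.1660 = 0.2900 Tg/yr.
τ = M / F = 1.07 / 0.2900 = 3.690 yr.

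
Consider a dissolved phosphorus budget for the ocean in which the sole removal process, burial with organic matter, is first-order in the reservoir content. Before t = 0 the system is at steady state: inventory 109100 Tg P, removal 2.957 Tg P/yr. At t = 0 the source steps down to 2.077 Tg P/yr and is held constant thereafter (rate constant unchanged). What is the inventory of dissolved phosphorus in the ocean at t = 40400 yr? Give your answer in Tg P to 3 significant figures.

τ = M₀/F₀ = 109100/2.957 = 36900 yr; rate constant k = 1/τ.
New steady state M_∞ = F₁/k = F₁·τ = 2.077 × 36900 = 76632 Tg P.
M(t) = M_∞ + (M₀ − M_∞)·e^(−t/τ); t/τ = 40400/36900 = 1.095, so e^(−t/τ) = 0.3345.
M(t) = 76632 + 32470 × 0.3345 = 87494 Tg P.

87500 Tg P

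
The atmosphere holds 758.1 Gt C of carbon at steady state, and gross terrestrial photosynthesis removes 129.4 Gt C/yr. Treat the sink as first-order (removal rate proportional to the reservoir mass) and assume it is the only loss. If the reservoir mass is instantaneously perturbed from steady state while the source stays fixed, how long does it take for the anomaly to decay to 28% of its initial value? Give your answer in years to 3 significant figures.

7.46 yr

For a linear reservoir the anomaly decays as exp(−t/τ) with τ = M/F = 758.1/129.4 = 5.859 yr.
exp(−t/τ) = 0.28 ⇒ t = −τ ln(0.28) = 5.859 × 1.273 = 7.458 yr.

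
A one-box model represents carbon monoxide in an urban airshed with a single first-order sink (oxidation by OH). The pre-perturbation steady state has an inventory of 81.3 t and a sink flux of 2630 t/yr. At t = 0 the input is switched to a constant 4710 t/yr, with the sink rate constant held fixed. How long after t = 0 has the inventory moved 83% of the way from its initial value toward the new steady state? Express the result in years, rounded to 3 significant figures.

τ = M₀/F₀ = 81.3/2630 = 0.03091 yr.
The remaining gap fraction is e^(−t/τ); 83% covered ⇒ e^(−t/τ) = 0.170.
t = −τ ln(0.170) = 0.03091 × 1.772 = 0.05478 yr.

0.0548 yr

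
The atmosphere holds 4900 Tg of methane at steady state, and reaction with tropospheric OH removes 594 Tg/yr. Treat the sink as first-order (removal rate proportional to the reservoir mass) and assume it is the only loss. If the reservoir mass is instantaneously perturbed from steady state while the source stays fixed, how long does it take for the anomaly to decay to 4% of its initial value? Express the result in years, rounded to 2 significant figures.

For a linear reservoir the anomaly decays as exp(−t/τ) with τ = M/F = 4900/594 = 8.249 yr.
exp(−t/τ) = 0.04 ⇒ t = −τ ln(0.04) = 8.249 × 3.219 = 26.55 yr.

27 yr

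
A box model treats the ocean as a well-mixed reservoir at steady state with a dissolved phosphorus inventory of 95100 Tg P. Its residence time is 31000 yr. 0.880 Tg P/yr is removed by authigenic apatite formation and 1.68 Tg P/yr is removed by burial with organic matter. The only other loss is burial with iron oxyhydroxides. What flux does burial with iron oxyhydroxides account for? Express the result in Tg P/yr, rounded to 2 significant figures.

Total removal F = M/τ = 95100 / 31000 = 3.068 Tg P/yr.
Burial with iron oxyhydroxides = F − (0.880 + 1.68) = 3.068 − 2.560 = 0.5077 Tg P/yr.

0.51 Tg P/yr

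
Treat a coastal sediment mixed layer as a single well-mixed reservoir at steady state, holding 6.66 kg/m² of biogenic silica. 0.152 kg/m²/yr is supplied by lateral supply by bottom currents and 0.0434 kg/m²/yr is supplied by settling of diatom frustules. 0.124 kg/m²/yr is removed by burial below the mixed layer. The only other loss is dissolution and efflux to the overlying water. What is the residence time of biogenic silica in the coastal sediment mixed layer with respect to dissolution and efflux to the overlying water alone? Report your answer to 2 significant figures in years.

93 yr

At steady state ΣF_in = ΣF_out.
ΣF_in = 0.152 + 0.0434 = 0.19540 kg/m²/yr.
Dissolution and efflux to the overlying water flux = ΣF_in − (0.124) = 0.19540 − 0.1240 = 0.07140 kg/m²/yr.
τ = M / F = 6.66 / 0.07140 = 93.28 yr.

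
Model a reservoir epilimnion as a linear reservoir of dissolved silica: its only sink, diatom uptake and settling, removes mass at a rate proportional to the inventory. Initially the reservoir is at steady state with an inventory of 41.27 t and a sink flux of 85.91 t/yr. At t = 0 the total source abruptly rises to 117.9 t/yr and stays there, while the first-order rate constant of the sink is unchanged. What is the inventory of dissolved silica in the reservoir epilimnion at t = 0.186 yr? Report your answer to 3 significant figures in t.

The sink rate constant is k = F₀/M₀ = 85.91/41.27 = 2.082 yr⁻¹.
Solving dM/dt = F₁ − kM with M(0) = M₀ gives M(t) = F₁/k + (M₀ − F₁/k)·e^(−kt).
F₁/k = 117.9/2.082 = 56.638 t; kt = 2.082 × 0.186 = 0.3872, e^(−kt) = 0.6790.
M(0.186) = 56.638 + (41.27 − 56.638) × 0.6790 = 56.638 − 10.43 = 46.204 t.

46.2 t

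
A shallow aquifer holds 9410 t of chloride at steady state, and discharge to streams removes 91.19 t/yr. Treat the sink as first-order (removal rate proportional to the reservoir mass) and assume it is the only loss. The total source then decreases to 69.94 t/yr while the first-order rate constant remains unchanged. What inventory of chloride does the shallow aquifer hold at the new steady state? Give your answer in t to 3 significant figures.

7220 t

Rate constant k = F/M = 91.19 / 9410 = 0.009691 yr⁻¹.
At the new steady state, source = k·M_new ⇒ M_new = 69.94 / 0.009691 = 7217 t.
(Equivalently M_new = M × F_new/F_old = 9410 × 69.94/91.19.)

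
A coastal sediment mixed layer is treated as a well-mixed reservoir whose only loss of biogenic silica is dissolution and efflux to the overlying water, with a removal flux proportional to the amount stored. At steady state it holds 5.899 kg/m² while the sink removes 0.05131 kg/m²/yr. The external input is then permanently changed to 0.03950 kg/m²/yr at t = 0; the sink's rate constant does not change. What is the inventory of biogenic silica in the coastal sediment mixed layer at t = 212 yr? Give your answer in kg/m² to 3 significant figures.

Residence time τ = M₀/F₀ = 115.0 yr. The eventual steady state is M_∞ = M₀·(F₁/F₀) = 5.899 × 0.03950/0.05131 = 4.5412 kg/m².
The anomaly ΔM(t) = M(t) − M_∞ decays as ΔM₀·e^(−t/τ) with ΔM₀ = 5.899 − 4.5412 = 1.358 kg/m².
At t = 212 yr, e^(−t/τ) = e^(−1.844) = 0.1582, so ΔM = 0.2148 kg/m² and M = 4.5412 + 0.2148 = 4.7560 kg/m².

4.76 kg/m²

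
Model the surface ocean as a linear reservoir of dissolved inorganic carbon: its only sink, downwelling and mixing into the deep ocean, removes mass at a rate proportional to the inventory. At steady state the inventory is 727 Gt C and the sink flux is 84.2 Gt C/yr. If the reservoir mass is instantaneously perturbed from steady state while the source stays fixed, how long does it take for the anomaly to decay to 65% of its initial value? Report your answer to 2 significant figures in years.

3.7 yr

For a linear reservoir the anomaly decays as exp(−t/τ) with τ = M/F = 727/84.2 = 8.634 yr.
exp(−t/τ) = 0.65 ⇒ t = −τ ln(0.65) = 8.634 × 0.4308 = 3.719 yr.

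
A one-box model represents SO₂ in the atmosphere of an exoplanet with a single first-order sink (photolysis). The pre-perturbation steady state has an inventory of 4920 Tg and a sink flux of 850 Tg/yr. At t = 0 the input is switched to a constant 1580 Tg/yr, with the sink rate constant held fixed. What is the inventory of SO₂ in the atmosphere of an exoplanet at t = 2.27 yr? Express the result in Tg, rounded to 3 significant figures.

Residence time τ = M₀/F₀ = 5.788 yr. The eventual steady state is M_∞ = M₀·(F₁/F₀) = 4920 × 1580/850 = 9145.4 Tg.
The anomaly ΔM(t) = M(t) − M_∞ decays as ΔM₀·e^(−t/τ) with ΔM₀ = 4920 − 9145.4 = −4225 Tg.
At t = 2.27 yr, e^(−t/τ) = e^(−0.3922) = 0.6756, so ΔM = −2855 Tg and M = 9145.4 − 2855 = 6290.8 Tg.

6290 Tg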